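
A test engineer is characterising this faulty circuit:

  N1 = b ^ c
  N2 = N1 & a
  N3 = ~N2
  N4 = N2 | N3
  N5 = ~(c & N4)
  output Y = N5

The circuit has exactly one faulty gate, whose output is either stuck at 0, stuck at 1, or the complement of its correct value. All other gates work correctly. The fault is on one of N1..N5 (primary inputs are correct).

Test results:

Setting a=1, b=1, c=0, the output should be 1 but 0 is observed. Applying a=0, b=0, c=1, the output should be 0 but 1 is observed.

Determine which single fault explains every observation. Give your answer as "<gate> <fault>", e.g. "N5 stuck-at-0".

N5 inverted output

Fault-free values for test 1 (a=1, b=1, c=0): N1=1, N2=1, N3=0, N4=1, N5=1, giving Y=1. Observed 0.
Test 1: faults giving observed 0 are {N5 stuck-at-0, N5 inverted output}.
Test 2 (a=0, b=0, c=1): fault-free N1=1, N2=0, N3=1, N4=1, N5=0 → 0; observed 1. Eliminates N5 stuck-at-0.
Only N5 inverted output is consistent with every test.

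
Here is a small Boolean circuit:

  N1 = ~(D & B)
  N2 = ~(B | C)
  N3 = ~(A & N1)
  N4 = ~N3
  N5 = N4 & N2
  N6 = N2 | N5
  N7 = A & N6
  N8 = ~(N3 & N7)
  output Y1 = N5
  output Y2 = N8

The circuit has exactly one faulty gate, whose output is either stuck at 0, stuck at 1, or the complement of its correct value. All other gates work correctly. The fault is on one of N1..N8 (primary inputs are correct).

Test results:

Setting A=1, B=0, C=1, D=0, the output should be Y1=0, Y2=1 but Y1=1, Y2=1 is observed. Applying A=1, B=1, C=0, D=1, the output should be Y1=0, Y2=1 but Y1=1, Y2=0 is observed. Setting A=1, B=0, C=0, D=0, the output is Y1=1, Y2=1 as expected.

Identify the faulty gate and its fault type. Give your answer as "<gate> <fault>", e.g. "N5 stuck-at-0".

Fault-free values for test 1 (A=1, B=0, C=1, D=0): N1=1, N2=0, N3=0, N4=1, N5=0, N6=0, N7=0, N8=1, giving Y1=0, Y2=1. Observed Y1=1, Y2=1.
Test 1: faults giving observed Y1=1, Y2=1 are {N2 stuck-at-1, N2 inverted output, N5 stuck-at-1, N5 inverted output}.
Test 2 (A=1, B=1, C=0, D=1): fault-free N1=0, N2=0, N3=1, N4=0, N5=0, N6=0, N7=0, N8=1 → Y1=0, Y2=1; observed Y1=1, Y2=0. Eliminates N2 stuck-at-1, N2 inverted output.
Test 3 (A=1, B=0, C=0, D=0): fault-free N1=1, N2=1, N3=0, N4=1, N5=1, N6=1, N7=1, N8=1 → Y1=1, Y2=1; observed Y1=1, Y2=1. Eliminates N5 inverted output.
Only N5 stuck-at-1 is consistent with every test.

N5 stuck-at-1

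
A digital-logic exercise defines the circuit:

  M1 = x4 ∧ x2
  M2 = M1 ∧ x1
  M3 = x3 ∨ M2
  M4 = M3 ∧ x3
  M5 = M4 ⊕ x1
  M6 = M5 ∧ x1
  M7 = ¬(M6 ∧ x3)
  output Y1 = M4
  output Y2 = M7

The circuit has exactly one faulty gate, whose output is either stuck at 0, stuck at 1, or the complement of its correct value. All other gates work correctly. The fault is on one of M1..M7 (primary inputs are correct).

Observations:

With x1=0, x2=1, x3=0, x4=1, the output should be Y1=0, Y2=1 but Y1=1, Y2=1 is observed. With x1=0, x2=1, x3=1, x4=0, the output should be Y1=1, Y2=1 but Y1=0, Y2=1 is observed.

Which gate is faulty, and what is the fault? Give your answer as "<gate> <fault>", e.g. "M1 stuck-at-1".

Fault-free values for test 1 (x1=0, x2=1, x3=0, x4=1): M1=1, M2=0, M3=0, M4=0, M5=0, M6=0, M7=1, giving Y1=0, Y2=1. Observed Y1=1, Y2=1.
Test 1: faults giving observed Y1=1, Y2=1 are {M4 stuck-at-1, M4 inverted output}.
Test 2 (x1=0, x2=1, x3=1, x4=0): fault-free M1=0, M2=0, M3=1, M4=1, M5=1, M6=0, M7=1 → Y1=1, Y2=1; observed Y1=0, Y2=1. Eliminates M4 stuck-at-1.
Only M4 inverted output is consistent with every test.

M4 inverted output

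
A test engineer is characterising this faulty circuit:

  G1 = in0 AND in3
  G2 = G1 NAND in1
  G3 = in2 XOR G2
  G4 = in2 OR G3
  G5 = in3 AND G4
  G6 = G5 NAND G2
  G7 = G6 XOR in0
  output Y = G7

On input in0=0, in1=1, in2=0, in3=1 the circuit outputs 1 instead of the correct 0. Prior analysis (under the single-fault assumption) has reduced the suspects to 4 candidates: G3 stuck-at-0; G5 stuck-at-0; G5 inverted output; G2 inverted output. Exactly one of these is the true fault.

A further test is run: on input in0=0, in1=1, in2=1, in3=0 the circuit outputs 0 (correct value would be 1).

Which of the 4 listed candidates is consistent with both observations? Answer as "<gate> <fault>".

G5 inverted output

Evaluate each candidate on input in0=0, in1=1, in2=1, in3=0:
  G3 stuck-at-0: G1=0, G2=1, G3=0 [stuck-at-0], G4=1, G5=0, G6=1, G7=1 → 1 — eliminated
  G5 stuck-at-0: G1=0, G2=1, G3=0, G4=1, G5=0 [stuck-at-0], G6=1, G7=1 → 1 — eliminated
  G5 inverted output: G1=0, G2=1, G3=0, G4=1, G5=1 [inverted output], G6=0, G7=0 → 0 — matches
  G2 inverted output: G1=0, G2=0 [inverted output], G3=1, G4=1, G5=0, G6=1, G7=1 → 1 — eliminated
Only G5 inverted output reproduces the observed 0.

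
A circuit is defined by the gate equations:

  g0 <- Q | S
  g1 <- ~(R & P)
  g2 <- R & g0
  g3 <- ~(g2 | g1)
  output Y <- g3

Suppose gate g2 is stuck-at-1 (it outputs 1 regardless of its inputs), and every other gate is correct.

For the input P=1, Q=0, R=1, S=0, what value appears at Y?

Propagate with g2 forced: g0=0, g1=0, g2=1 [stuck-at-1], g3=0.
So Y = 0. (Without the fault it would be 1.)

0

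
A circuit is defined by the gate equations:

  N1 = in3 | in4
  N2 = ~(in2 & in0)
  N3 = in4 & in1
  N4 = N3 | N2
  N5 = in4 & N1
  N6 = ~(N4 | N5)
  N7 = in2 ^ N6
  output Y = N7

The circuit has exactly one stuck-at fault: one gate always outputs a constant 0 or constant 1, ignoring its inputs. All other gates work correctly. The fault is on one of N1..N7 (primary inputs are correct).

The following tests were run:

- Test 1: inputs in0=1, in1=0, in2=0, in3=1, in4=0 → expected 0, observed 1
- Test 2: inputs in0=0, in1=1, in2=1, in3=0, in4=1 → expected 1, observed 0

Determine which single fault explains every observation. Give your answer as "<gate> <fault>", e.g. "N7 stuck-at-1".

N6 stuck-at-1

Fault-free values for test 1 (in0=1, in1=0, in2=0, in3=1, in4=0): N1=1, N2=1, N3=0, N4=1, N5=0, N6=0, N7=0, giving Y=0. Observed 1.
Test 1: faults giving observed 1 are {N2 stuck-at-0, N4 stuck-at-0, N6 stuck-at-1, N7 stuck-at-1}.
Test 2 (in0=0, in1=1, in2=1, in3=0, in4=1): fault-free N1=1, N2=1, N3=1, N4=1, N5=1, N6=0, N7=1 → 1; observed 0. Eliminates N2 stuck-at-0, N4 stuck-at-0, N7 stuck-at-1.
Only N6 stuck-at-1 is consistent with every test.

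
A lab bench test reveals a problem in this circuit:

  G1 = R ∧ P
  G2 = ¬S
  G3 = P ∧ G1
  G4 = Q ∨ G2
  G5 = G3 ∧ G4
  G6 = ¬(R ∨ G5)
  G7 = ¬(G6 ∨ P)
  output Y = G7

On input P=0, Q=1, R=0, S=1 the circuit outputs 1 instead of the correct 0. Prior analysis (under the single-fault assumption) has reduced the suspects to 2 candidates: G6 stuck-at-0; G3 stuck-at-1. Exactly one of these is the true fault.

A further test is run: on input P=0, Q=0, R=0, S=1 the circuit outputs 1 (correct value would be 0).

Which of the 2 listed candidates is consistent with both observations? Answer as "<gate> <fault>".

Evaluate each candidate on input P=0, Q=0, R=0, S=1:
  G6 stuck-at-0: G1=0, G2=0, G3=0, G4=0, G5=0, G6=0 [stuck-at-0], G7=1 → 1 — matches
  G3 stuck-at-1: G1=0, G2=0, G3=1 [stuck-at-1], G4=0, G5=0, G6=1, G7=0 → 0 — eliminated
Only G6 stuck-at-0 reproduces the observed 1.

G6 stuck-at-0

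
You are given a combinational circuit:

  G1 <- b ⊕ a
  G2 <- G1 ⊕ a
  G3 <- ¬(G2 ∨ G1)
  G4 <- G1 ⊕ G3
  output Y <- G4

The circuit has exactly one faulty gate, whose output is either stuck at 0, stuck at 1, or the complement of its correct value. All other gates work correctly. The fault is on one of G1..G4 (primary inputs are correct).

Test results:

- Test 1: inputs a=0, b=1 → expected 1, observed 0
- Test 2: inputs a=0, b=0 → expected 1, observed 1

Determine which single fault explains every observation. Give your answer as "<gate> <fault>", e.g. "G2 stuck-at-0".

G3 stuck-at-1

Fault-free values for test 1 (a=0, b=1): G1=1, G2=1, G3=0, G4=1, giving Y=1. Observed 0.
Test 1: faults giving observed 0 are {G3 stuck-at-1, G3 inverted output, G4 stuck-at-0, G4 inverted output}.
Test 2 (a=0, b=0): fault-free G1=0, G2=0, G3=1, G4=1 → 1; observed 1. Eliminates G3 inverted output, G4 stuck-at-0, G4 inverted output.
Only G3 stuck-at-1 is consistent with every test.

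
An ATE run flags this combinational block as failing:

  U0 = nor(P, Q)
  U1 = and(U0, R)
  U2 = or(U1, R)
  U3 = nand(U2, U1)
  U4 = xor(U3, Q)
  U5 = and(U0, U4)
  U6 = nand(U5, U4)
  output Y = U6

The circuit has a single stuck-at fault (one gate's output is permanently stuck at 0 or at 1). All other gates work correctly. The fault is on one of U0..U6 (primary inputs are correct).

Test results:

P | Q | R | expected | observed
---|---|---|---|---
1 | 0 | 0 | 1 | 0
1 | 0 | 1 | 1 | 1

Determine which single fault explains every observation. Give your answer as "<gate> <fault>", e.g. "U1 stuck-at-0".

Fault-free values for test 1 (P=1, Q=0, R=0): U0=0, U1=0, U2=0, U3=1, U4=1, U5=0, U6=1, giving Y=1. Observed 0.
Test 1: faults giving observed 0 are {U0 stuck-at-1, U5 stuck-at-1, U6 stuck-at-0}.
Test 2 (P=1, Q=0, R=1): fault-free U0=0, U1=0, U2=1, U3=1, U4=1, U5=0, U6=1 → 1; observed 1. Eliminates U5 stuck-at-1, U6 stuck-at-0.
Only U0 stuck-at-1 is consistent with every test.

U0 stuck-at-1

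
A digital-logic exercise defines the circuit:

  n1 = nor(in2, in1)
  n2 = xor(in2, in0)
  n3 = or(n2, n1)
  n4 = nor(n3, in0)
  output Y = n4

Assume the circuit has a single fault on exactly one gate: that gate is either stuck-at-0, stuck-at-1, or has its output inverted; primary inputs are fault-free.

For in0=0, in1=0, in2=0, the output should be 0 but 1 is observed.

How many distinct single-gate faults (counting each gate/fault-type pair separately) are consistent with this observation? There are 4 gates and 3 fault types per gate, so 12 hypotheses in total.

Fault-free: n1=1, n2=0, n3=1, n4=0 → 0. Observed 1.
  n1 stuck-at-0: output 1 ✓
  n1 stuck-at-1: output 0 ✗
  n1 inverted output: output 1 ✓
  n2 stuck-at-0: output 0 ✗
  n2 stuck-at-1: output 0 ✗
  n2 inverted output: output 0 ✗
  n3 stuck-at-0: output 1 ✓
  n3 stuck-at-1: output 0 ✗
  n3 inverted output: output 1 ✓
  n4 stuck-at-0: output 0 ✗
  n4 stuck-at-1: output 1 ✓
  n4 inverted output: output 1 ✓
Consistent faults: {n1 stuck-at-0, n1 inverted output, n3 stuck-at-0, n3 inverted output, n4 stuck-at-1, n4 inverted output} — 6 in all.

6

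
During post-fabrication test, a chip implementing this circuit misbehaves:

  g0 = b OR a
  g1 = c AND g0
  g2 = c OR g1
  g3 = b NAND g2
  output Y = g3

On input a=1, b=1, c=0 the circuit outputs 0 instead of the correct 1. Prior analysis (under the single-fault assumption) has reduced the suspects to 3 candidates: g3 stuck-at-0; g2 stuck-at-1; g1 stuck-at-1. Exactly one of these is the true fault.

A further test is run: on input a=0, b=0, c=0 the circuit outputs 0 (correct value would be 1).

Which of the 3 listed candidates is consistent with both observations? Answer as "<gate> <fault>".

g3 stuck-at-0

Evaluate each candidate on input a=0, b=0, c=0:
  g3 stuck-at-0: g0=0, g1=0, g2=0, g3=0 [stuck-at-0] → 0 — matches
  g2 stuck-at-1: g0=0, g1=0, g2=1 [stuck-at-1], g3=1 → 1 — eliminated
  g1 stuck-at-1: g0=0, g1=1 [stuck-at-1], g2=1, g3=1 → 1 — eliminated
Only g3 stuck-at-0 reproduces the observed 0.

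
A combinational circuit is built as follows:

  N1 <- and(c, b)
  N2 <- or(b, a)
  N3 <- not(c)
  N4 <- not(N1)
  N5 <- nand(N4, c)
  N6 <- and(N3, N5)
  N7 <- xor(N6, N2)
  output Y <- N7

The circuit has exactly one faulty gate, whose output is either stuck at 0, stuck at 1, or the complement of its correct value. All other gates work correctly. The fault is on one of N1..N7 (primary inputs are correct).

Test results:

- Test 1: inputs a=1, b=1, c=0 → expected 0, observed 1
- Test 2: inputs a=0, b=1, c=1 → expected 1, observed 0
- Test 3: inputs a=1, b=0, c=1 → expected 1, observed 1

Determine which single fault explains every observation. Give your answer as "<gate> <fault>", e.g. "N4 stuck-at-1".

Fault-free values for test 1 (a=1, b=1, c=0): N1=0, N2=1, N3=1, N4=1, N5=1, N6=1, N7=0, giving Y=0. Observed 1.
Test 1: faults giving observed 1 are {N2 stuck-at-0, N2 inverted output, N3 stuck-at-0, N3 inverted output, N5 stuck-at-0, N5 inverted output, N6 stuck-at-0, N6 inverted output, N7 stuck-at-1, N7 inverted output}.
Test 2 (a=0, b=1, c=1): fault-free N1=1, N2=1, N3=0, N4=0, N5=1, N6=0, N7=1 → 1; observed 0. Eliminates N3 stuck-at-0, N5 stuck-at-0, N5 inverted output, N6 stuck-at-0, N7 stuck-at-1.
Test 3 (a=1, b=0, c=1): fault-free N1=0, N2=1, N3=0, N4=1, N5=0, N6=0, N7=1 → 1; observed 1. Eliminates N2 stuck-at-0, N2 inverted output, N6 inverted output, N7 inverted output.
Only N3 inverted output is consistent with every test.

N3 inverted output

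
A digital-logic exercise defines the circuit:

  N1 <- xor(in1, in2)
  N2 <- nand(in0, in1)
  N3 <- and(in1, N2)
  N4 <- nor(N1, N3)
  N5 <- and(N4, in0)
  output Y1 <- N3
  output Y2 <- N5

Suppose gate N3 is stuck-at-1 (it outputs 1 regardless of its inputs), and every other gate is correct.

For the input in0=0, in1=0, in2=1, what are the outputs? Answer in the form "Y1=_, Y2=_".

Y1=1, Y2=0

Propagate with N3 forced: N1=1, N2=1, N3=1 [stuck-at-1], N4=0, N5=0.
So the outputs are Y1=1, Y2=0. (Without the fault they would be Y1=0, Y2=0.)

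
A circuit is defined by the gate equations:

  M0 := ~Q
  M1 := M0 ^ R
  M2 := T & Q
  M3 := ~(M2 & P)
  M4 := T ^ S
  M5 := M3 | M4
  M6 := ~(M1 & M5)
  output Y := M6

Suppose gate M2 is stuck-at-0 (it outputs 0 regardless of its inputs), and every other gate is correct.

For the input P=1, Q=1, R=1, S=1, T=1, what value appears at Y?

0

Propagate with M2 forced: M0=0, M1=1, M2=0 [stuck-at-0], M3=1, M4=0, M5=1, M6=0.
So Y = 0. (Without the fault it would be 1.)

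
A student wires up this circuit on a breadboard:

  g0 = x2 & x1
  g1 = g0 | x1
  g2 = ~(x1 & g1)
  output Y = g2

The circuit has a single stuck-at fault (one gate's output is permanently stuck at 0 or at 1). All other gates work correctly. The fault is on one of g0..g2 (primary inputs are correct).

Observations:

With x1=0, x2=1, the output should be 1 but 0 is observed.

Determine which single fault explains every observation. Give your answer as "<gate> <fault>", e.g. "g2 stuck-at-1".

g2 stuck-at-0

Fault-free values for test 1 (x1=0, x2=1): g0=0, g1=0, g2=1, giving Y=1. Observed 0.
Test 1: faults giving observed 0 are {g2 stuck-at-0}.
Only g2 stuck-at-0 is consistent with every test.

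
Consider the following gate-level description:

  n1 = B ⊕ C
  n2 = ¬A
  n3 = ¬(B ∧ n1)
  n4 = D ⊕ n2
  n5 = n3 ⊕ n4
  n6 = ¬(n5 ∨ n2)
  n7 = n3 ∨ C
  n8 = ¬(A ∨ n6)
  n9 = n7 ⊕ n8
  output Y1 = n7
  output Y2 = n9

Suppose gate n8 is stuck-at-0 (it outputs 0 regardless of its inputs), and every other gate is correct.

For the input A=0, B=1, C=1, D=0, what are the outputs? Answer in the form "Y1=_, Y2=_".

Propagate with n8 forced: n1=0, n2=1, n3=1, n4=1, n5=0, n6=0, n7=1, n8=0 [stuck-at-0], n9=1.
So the outputs are Y1=1, Y2=1. (Without the fault they would be Y1=1, Y2=0.)

Y1=1, Y2=1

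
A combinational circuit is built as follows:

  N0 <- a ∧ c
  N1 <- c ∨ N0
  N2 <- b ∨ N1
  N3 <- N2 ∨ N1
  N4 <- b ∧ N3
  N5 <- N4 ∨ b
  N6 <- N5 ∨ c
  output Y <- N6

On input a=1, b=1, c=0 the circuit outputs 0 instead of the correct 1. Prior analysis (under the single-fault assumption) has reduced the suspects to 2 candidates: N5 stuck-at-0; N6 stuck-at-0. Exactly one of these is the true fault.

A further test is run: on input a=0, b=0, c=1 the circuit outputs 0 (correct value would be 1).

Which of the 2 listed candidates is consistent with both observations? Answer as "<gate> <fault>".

Evaluate each candidate on input a=0, b=0, c=1:
  N5 stuck-at-0: N0=0, N1=1, N2=1, N3=1, N4=0, N5=0 [stuck-at-0], N6=1 → 1 — eliminated
  N6 stuck-at-0: N0=0, N1=1, N2=1, N3=1, N4=0, N5=0, N6=0 [stuck-at-0] → 0 — matches
Only N6 stuck-at-0 reproduces the observed 0.

N6 stuck-at-0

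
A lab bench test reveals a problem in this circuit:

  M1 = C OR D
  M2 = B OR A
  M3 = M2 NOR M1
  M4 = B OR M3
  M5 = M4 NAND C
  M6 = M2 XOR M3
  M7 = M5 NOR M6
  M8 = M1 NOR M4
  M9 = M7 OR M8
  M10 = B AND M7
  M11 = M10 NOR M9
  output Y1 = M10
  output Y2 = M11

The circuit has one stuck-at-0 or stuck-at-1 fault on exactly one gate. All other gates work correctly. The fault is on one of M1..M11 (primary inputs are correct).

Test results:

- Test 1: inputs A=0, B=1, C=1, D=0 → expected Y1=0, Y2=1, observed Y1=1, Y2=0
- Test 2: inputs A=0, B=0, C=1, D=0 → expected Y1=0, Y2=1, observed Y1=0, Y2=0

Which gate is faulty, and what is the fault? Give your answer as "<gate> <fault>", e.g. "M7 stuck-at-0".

M7 stuck-at-1

Fault-free values for test 1 (A=0, B=1, C=1, D=0): M1=1, M2=1, M3=0, M4=1, M5=0, M6=1, M7=0, M8=0, M9=0, M10=0, M11=1, giving Y1=0, Y2=1. Observed Y1=1, Y2=0.
Test 1: faults giving observed Y1=1, Y2=0 are {M2 stuck-at-0, M3 stuck-at-1, M6 stuck-at-0, M7 stuck-at-1, M10 stuck-at-1}.
Test 2 (A=0, B=0, C=1, D=0): fault-free M1=1, M2=0, M3=0, M4=0, M5=1, M6=0, M7=0, M8=0, M9=0, M10=0, M11=1 → Y1=0, Y2=1; observed Y1=0, Y2=0. Eliminates M2 stuck-at-0, M3 stuck-at-1, M6 stuck-at-0, M10 stuck-at-1.
Only M7 stuck-at-1 is consistent with every test.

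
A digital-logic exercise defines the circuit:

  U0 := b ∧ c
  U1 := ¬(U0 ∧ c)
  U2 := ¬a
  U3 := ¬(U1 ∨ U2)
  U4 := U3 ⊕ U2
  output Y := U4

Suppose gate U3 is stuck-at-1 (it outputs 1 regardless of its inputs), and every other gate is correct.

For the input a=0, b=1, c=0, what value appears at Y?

Propagate with U3 forced: U0=0, U1=1, U2=1, U3=1 [stuck-at-1], U4=0.
So Y = 0. (Without the fault it would be 1.)

0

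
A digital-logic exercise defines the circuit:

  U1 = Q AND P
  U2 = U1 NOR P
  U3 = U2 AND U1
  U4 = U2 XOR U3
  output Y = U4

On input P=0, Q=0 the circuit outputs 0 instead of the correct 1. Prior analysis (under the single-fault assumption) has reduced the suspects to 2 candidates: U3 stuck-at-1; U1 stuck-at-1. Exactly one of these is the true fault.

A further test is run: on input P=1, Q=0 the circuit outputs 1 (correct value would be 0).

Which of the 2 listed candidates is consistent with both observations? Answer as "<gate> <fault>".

U3 stuck-at-1

Evaluate each candidate on input P=1, Q=0:
  U3 stuck-at-1: U1=0, U2=0, U3=1 [stuck-at-1], U4=1 → 1 — matches
  U1 stuck-at-1: U1=1 [stuck-at-1], U2=0, U3=0, U4=0 → 0 — eliminated
Only U3 stuck-at-1 reproduces the observed 1.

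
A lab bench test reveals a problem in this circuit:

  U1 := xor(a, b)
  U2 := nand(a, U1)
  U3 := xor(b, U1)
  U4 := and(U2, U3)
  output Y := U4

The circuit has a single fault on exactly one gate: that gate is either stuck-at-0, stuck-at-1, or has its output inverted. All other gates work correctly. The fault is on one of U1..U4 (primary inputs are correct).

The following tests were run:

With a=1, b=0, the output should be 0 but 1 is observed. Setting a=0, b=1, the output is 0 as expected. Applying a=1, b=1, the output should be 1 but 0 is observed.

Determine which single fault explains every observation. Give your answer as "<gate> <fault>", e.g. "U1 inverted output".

U2 inverted output

Fault-free values for test 1 (a=1, b=0): U1=1, U2=0, U3=1, U4=0, giving Y=0. Observed 1.
Test 1: faults giving observed 1 are {U2 stuck-at-1, U2 inverted output, U4 stuck-at-1, U4 inverted output}.
Test 2 (a=0, b=1): fault-free U1=1, U2=1, U3=0, U4=0 → 0; observed 0. Eliminates U4 stuck-at-1, U4 inverted output.
Test 3 (a=1, b=1): fault-free U1=0, U2=1, U3=1, U4=1 → 1; observed 0. Eliminates U2 stuck-at-1.
Only U2 inverted output is consistent with every test.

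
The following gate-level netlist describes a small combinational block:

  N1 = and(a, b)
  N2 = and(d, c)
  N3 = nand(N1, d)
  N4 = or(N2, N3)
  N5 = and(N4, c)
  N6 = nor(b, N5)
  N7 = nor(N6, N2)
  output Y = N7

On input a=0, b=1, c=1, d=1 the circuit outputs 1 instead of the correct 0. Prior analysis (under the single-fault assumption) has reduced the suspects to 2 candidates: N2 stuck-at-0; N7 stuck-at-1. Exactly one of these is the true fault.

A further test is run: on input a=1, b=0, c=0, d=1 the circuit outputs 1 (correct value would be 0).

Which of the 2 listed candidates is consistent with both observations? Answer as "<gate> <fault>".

Evaluate each candidate on input a=1, b=0, c=0, d=1:
  N2 stuck-at-0: N1=0, N2=0 [stuck-at-0], N3=1, N4=1, N5=0, N6=1, N7=0 → 0 — eliminated
  N7 stuck-at-1: N1=0, N2=0, N3=1, N4=1, N5=0, N6=1, N7=1 [stuck-at-1] → 1 — matches
Only N7 stuck-at-1 reproduces the observed 1.

N7 stuck-at-1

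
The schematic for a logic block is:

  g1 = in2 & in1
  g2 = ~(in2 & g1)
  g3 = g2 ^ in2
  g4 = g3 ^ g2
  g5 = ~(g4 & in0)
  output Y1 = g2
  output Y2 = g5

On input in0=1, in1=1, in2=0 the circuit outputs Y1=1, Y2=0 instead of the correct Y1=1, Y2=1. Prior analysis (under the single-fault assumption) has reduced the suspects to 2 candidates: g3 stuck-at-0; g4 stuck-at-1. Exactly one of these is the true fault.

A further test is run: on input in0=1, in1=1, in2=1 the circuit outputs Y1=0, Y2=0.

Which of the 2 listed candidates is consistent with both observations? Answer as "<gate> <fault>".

Evaluate each candidate on input in0=1, in1=1, in2=1:
  g3 stuck-at-0: g1=1, g2=0, g3=0 [stuck-at-0], g4=0, g5=1 → Y1=0, Y2=1 — eliminated
  g4 stuck-at-1: g1=1, g2=0, g3=1, g4=1 [stuck-at-1], g5=0 → Y1=0, Y2=0 — matches
Only g4 stuck-at-1 reproduces the observed Y1=0, Y2=0.

g4 stuck-at-1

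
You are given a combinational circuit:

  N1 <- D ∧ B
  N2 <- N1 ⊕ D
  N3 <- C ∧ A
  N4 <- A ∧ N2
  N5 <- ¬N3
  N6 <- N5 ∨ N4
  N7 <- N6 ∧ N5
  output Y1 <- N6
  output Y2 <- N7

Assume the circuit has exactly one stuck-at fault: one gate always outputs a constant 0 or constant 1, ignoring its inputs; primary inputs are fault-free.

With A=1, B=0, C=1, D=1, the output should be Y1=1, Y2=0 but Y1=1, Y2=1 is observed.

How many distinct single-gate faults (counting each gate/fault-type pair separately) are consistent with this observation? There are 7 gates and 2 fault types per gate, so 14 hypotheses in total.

Fault-free: N1=0, N2=1, N3=1, N4=1, N5=0, N6=1, N7=0 → Y1=1, Y2=0. Observed Y1=1, Y2=1.
  N1 stuck-at-0: output Y1=1, Y2=0 ✗
  N1 stuck-at-1: output Y1=0, Y2=0 ✗
  N2 stuck-at-0: output Y1=0, Y2=0 ✗
  N2 stuck-at-1: output Y1=1, Y2=0 ✗
  N3 stuck-at-0: output Y1=1, Y2=1 ✓
  N3 stuck-at-1: output Y1=1, Y2=0 ✗
  N4 stuck-at-0: output Y1=0, Y2=0 ✗
  N4 stuck-at-1: output Y1=1, Y2=0 ✗
  N5 stuck-at-0: output Y1=1, Y2=0 ✗
  N5 stuck-at-1: output Y1=1, Y2=1 ✓
  N6 stuck-at-0: output Y1=0, Y2=0 ✗
  N6 stuck-at-1: output Y1=1, Y2=0 ✗
  N7 stuck-at-0: output Y1=1, Y2=0 ✗
  N7 stuck-at-1: output Y1=1, Y2=1 ✓
Consistent faults: {N3 stuck-at-0, N5 stuck-at-1, N7 stuck-at-1} — 3 in all.

3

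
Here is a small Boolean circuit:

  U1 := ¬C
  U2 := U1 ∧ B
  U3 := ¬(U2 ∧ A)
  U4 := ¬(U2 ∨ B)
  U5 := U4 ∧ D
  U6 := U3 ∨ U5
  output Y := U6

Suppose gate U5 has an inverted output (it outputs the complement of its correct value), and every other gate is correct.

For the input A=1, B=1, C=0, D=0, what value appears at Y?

Propagate with U5 forced: U1=1, U2=1, U3=0, U4=0, U5=1 [inverted output], U6=1.
So Y = 1. (Without the fault it would be 0.)

1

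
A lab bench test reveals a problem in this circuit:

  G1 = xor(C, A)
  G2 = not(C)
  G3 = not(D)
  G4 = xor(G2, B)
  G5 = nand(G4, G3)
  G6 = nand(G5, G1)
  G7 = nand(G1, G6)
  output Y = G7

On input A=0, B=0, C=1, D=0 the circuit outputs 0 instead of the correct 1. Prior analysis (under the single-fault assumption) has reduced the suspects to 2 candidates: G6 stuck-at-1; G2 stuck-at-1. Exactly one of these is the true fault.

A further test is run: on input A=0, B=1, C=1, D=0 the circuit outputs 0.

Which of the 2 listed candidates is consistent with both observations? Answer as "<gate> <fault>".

Evaluate each candidate on input A=0, B=1, C=1, D=0:
  G6 stuck-at-1: G1=1, G2=0, G3=1, G4=1, G5=0, G6=1 [stuck-at-1], G7=0 → 0 — matches
  G2 stuck-at-1: G1=1, G2=1 [stuck-at-1], G3=1, G4=0, G5=1, G6=0, G7=1 → 1 — eliminated
Only G6 stuck-at-1 reproduces the observed 0.

G6 stuck-at-1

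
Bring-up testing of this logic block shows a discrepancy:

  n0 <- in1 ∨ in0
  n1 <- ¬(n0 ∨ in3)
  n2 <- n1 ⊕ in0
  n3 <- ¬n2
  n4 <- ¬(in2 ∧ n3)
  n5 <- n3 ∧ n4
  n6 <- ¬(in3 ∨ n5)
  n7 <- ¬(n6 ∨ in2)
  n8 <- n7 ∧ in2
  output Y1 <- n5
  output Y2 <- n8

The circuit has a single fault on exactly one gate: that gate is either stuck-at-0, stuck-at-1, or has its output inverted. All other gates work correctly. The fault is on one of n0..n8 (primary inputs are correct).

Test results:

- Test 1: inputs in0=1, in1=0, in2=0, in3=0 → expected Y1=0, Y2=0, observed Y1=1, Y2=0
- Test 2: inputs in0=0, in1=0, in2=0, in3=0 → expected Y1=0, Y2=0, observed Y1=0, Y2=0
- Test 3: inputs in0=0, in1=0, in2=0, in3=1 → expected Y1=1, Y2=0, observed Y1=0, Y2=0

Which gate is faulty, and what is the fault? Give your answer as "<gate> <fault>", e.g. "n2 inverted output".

Fault-free values for test 1 (in0=1, in1=0, in2=0, in3=0): n0=1, n1=0, n2=1, n3=0, n4=1, n5=0, n6=1, n7=0, n8=0, giving Y1=0, Y2=0. Observed Y1=1, Y2=0.
Test 1: faults giving observed Y1=1, Y2=0 are {n0 stuck-at-0, n0 inverted output, n1 stuck-at-1, n1 inverted output, n2 stuck-at-0, n2 inverted output, n3 stuck-at-1, n3 inverted output, n5 stuck-at-1, n5 inverted output}.
Test 2 (in0=0, in1=0, in2=0, in3=0): fault-free n0=0, n1=1, n2=1, n3=0, n4=1, n5=0, n6=1, n7=0, n8=0 → Y1=0, Y2=0; observed Y1=0, Y2=0. Eliminates n0 inverted output, n1 inverted output, n2 stuck-at-0, n2 inverted output, n3 stuck-at-1, n3 inverted output, n5 stuck-at-1, n5 inverted output.
Test 3 (in0=0, in1=0, in2=0, in3=1): fault-free n0=0, n1=0, n2=0, n3=1, n4=1, n5=1, n6=0, n7=1, n8=0 → Y1=1, Y2=0; observed Y1=0, Y2=0. Eliminates n0 stuck-at-0.
Only n1 stuck-at-1 is consistent with every test.

n1 stuck-at-1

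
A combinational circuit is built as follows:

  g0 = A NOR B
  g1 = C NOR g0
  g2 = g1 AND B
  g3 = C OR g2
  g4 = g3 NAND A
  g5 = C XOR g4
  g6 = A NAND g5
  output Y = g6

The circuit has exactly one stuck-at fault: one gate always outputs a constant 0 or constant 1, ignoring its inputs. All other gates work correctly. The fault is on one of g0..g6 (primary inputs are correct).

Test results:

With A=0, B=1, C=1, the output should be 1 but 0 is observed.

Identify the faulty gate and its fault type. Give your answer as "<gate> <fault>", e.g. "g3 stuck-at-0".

g6 stuck-at-0

Fault-free values for test 1 (A=0, B=1, C=1): g0=0, g1=0, g2=0, g3=1, g4=1, g5=0, g6=1, giving Y=1. Observed 0.
Test 1: faults giving observed 0 are {g6 stuck-at-0}.
Only g6 stuck-at-0 is consistent with every test.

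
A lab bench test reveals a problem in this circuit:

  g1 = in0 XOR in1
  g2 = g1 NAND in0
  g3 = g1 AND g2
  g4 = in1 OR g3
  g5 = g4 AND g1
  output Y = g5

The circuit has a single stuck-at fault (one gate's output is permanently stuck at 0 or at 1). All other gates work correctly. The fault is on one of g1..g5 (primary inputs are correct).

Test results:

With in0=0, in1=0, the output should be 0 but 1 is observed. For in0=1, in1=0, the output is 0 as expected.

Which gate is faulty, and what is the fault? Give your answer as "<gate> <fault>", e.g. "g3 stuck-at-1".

g1 stuck-at-1

Fault-free values for test 1 (in0=0, in1=0): g1=0, g2=1, g3=0, g4=0, g5=0, giving Y=0. Observed 1.
Test 1: faults giving observed 1 are {g1 stuck-at-1, g5 stuck-at-1}.
Test 2 (in0=1, in1=0): fault-free g1=1, g2=0, g3=0, g4=0, g5=0 → 0; observed 0. Eliminates g5 stuck-at-1.
Only g1 stuck-at-1 is consistent with every test.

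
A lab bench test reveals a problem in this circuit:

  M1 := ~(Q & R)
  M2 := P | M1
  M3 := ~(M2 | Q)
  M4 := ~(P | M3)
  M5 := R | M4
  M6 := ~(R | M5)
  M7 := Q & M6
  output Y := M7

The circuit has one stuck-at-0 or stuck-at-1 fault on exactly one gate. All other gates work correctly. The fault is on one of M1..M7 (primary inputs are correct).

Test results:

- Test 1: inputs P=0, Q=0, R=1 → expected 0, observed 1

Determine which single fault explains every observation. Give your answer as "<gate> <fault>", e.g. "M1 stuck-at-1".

Fault-free values for test 1 (P=0, Q=0, R=1): M1=1, M2=1, M3=0, M4=1, M5=1, M6=0, M7=0, giving Y=0. Observed 1.
Test 1: faults giving observed 1 are {M7 stuck-at-1}.
Only M7 stuck-at-1 is consistent with every test.

M7 stuck-at-1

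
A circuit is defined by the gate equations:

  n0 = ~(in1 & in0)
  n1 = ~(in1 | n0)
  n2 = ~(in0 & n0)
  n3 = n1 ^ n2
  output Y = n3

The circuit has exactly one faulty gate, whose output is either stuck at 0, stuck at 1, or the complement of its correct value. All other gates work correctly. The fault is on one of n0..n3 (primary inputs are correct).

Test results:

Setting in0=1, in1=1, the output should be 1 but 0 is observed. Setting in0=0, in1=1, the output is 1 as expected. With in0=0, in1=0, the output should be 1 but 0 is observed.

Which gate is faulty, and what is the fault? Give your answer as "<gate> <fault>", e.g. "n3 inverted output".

n0 inverted output

Fault-free values for test 1 (in0=1, in1=1): n0=0, n1=0, n2=1, n3=1, giving Y=1. Observed 0.
Test 1: faults giving observed 0 are {n0 stuck-at-1, n0 inverted output, n1 stuck-at-1, n1 inverted output, n2 stuck-at-0, n2 inverted output, n3 stuck-at-0, n3 inverted output}.
Test 2 (in0=0, in1=1): fault-free n0=1, n1=0, n2=1, n3=1 → 1; observed 1. Eliminates n1 stuck-at-1, n1 inverted output, n2 stuck-at-0, n2 inverted output, n3 stuck-at-0, n3 inverted output.
Test 3 (in0=0, in1=0): fault-free n0=1, n1=0, n2=1, n3=1 → 1; observed 0. Eliminates n0 stuck-at-1.
Only n0 inverted output is consistent with every test.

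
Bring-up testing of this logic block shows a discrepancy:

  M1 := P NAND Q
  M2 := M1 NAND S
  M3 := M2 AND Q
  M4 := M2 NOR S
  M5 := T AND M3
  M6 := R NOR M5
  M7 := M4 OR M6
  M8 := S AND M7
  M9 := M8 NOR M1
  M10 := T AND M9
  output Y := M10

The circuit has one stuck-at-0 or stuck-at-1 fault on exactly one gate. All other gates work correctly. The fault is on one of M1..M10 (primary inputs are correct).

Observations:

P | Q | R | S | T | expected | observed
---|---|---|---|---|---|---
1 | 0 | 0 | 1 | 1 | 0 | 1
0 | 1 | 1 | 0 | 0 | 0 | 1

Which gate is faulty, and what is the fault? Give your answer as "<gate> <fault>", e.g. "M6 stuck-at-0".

M10 stuck-at-1

Fault-free values for test 1 (P=1, Q=0, R=0, S=1, T=1): M1=1, M2=0, M3=0, M4=0, M5=0, M6=1, M7=1, M8=1, M9=0, M10=0, giving Y=0. Observed 1.
Test 1: faults giving observed 1 are {M9 stuck-at-1, M10 stuck-at-1}.
Test 2 (P=0, Q=1, R=1, S=0, T=0): fault-free M1=1, M2=1, M3=1, M4=0, M5=0, M6=0, M7=0, M8=0, M9=0, M10=0 → 0; observed 1. Eliminates M9 stuck-at-1.
Only M10 stuck-at-1 is consistent with every test.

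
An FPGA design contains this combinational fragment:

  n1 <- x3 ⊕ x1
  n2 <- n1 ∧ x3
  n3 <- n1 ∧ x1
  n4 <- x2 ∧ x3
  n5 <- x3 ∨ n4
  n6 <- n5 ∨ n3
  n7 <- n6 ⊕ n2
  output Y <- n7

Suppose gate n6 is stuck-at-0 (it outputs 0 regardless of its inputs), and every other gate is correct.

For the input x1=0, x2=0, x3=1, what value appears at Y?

Propagate with n6 forced: n1=1, n2=1, n3=0, n4=0, n5=1, n6=0 [stuck-at-0], n7=1.
So Y = 1. (Without the fault it would be 0.)

1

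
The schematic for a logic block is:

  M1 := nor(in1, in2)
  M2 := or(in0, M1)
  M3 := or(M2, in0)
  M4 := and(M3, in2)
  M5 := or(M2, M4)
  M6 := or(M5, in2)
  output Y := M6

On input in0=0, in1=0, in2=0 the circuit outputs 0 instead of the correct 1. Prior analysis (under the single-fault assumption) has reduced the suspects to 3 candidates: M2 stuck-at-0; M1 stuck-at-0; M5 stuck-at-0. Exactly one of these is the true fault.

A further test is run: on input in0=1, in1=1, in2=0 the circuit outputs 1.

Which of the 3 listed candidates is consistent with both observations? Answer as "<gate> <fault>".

M1 stuck-at-0

Evaluate each candidate on input in0=1, in1=1, in2=0:
  M2 stuck-at-0: M1=0, M2=0 [stuck-at-0], M3=1, M4=0, M5=0, M6=0 → 0 — eliminated
  M1 stuck-at-0: M1=0 [stuck-at-0], M2=1, M3=1, M4=0, M5=1, M6=1 → 1 — matches
  M5 stuck-at-0: M1=0, M2=1, M3=1, M4=0, M5=0 [stuck-at-0], M6=0 → 0 — eliminated
Only M1 stuck-at-0 reproduces the observed 1.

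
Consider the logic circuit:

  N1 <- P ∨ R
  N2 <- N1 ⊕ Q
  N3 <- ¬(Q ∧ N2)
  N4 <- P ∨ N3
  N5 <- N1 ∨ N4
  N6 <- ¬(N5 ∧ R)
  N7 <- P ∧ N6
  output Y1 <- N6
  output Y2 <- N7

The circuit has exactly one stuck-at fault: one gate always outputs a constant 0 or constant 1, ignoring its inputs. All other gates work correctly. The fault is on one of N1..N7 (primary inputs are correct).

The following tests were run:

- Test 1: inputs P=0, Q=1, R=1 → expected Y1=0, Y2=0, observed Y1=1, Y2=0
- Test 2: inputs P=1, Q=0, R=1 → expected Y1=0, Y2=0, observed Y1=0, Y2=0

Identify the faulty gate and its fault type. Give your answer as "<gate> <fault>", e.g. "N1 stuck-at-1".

Fault-free values for test 1 (P=0, Q=1, R=1): N1=1, N2=0, N3=1, N4=1, N5=1, N6=0, N7=0, giving Y1=0, Y2=0. Observed Y1=1, Y2=0.
Test 1: faults giving observed Y1=1, Y2=0 are {N1 stuck-at-0, N5 stuck-at-0, N6 stuck-at-1}.
Test 2 (P=1, Q=0, R=1): fault-free N1=1, N2=1, N3=1, N4=1, N5=1, N6=0, N7=0 → Y1=0, Y2=0; observed Y1=0, Y2=0. Eliminates N5 stuck-at-0, N6 stuck-at-1.
Only N1 stuck-at-0 is consistent with every test.

N1 stuck-at-0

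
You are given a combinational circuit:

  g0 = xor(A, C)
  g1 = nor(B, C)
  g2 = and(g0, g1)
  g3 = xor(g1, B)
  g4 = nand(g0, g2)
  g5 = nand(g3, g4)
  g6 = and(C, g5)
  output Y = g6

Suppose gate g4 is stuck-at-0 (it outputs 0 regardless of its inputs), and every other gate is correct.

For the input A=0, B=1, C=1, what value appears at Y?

1

Propagate with g4 forced: g0=1, g1=0, g2=0, g3=1, g4=0 [stuck-at-0], g5=1, g6=1.
So Y = 1. (Without the fault it would be 0.)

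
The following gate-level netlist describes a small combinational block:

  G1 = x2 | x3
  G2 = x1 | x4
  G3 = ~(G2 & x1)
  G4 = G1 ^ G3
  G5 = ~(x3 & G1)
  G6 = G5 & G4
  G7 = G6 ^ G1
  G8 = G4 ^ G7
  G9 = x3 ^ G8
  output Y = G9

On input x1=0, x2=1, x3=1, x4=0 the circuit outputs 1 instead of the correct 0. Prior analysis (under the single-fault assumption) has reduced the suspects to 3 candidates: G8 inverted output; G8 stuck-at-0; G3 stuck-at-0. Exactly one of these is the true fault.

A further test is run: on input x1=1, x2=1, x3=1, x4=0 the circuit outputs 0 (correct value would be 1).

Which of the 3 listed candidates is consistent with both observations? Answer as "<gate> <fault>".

G8 inverted output

Evaluate each candidate on input x1=1, x2=1, x3=1, x4=0:
  G8 inverted output: G1=1, G2=1, G3=0, G4=1, G5=0, G6=0, G7=1, G8=1 [inverted output], G9=0 → 0 — matches
  G8 stuck-at-0: G1=1, G2=1, G3=0, G4=1, G5=0, G6=0, G7=1, G8=0 [stuck-at-0], G9=1 → 1 — eliminated
  G3 stuck-at-0: G1=1, G2=1, G3=0 [stuck-at-0], G4=1, G5=0, G6=0, G7=1, G8=0, G9=1 → 1 — eliminated
Only G8 inverted output reproduces the observed 0.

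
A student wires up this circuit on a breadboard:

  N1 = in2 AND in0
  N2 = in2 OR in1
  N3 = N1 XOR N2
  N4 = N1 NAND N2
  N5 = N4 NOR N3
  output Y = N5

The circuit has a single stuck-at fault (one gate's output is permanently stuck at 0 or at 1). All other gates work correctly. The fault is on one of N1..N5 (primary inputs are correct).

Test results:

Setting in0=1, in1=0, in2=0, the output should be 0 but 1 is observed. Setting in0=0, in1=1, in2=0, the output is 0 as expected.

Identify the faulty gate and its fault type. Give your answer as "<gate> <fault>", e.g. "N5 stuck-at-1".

Fault-free values for test 1 (in0=1, in1=0, in2=0): N1=0, N2=0, N3=0, N4=1, N5=0, giving Y=0. Observed 1.
Test 1: faults giving observed 1 are {N4 stuck-at-0, N5 stuck-at-1}.
Test 2 (in0=0, in1=1, in2=0): fault-free N1=0, N2=1, N3=1, N4=1, N5=0 → 0; observed 0. Eliminates N5 stuck-at-1.
Only N4 stuck-at-0 is consistent with every test.

N4 stuck-at-0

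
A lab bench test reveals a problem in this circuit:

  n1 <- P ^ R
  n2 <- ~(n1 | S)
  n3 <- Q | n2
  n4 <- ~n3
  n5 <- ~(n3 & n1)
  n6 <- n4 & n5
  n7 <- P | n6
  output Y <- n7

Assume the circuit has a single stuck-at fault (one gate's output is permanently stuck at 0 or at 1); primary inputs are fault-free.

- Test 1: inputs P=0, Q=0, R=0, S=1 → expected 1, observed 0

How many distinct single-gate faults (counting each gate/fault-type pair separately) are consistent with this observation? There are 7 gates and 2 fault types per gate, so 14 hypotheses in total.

Fault-free: n1=0, n2=0, n3=0, n4=1, n5=1, n6=1, n7=1 → 1. Observed 0.
  n1 stuck-at-0: output 1 ✗
  n1 stuck-at-1: output 1 ✗
  n2 stuck-at-0: output 1 ✗
  n2 stuck-at-1: output 0 ✓
  n3 stuck-at-0: output 1 ✗
  n3 stuck-at-1: output 0 ✓
  n4 stuck-at-0: output 0 ✓
  n4 stuck-at-1: output 1 ✗
  n5 stuck-at-0: output 0 ✓
  n5 stuck-at-1: output 1 ✗
  n6 stuck-at-0: output 0 ✓
  n6 stuck-at-1: output 1 ✗
  n7 stuck-at-0: output 0 ✓
  n7 stuck-at-1: output 1 ✗
Consistent faults: {n2 stuck-at-1, n3 stuck-at-1, n4 stuck-at-0, n5 stuck-at-0, n6 stuck-at-0, n7 stuck-at-0} — 6 in all.

6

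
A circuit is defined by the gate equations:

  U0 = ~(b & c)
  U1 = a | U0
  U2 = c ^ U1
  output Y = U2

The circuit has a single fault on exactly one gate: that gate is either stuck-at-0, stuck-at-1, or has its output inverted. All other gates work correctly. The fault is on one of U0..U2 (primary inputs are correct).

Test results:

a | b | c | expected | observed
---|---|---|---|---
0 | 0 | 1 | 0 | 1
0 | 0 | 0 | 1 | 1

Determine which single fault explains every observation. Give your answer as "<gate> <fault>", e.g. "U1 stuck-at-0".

Fault-free values for test 1 (a=0, b=0, c=1): U0=1, U1=1, U2=0, giving Y=0. Observed 1.
Test 1: faults giving observed 1 are {U0 stuck-at-0, U0 inverted output, U1 stuck-at-0, U1 inverted output, U2 stuck-at-1, U2 inverted output}.
Test 2 (a=0, b=0, c=0): fault-free U0=1, U1=1, U2=1 → 1; observed 1. Eliminates U0 stuck-at-0, U0 inverted output, U1 stuck-at-0, U1 inverted output, U2 inverted output.
Only U2 stuck-at-1 is consistent with every test.

U2 stuck-at-1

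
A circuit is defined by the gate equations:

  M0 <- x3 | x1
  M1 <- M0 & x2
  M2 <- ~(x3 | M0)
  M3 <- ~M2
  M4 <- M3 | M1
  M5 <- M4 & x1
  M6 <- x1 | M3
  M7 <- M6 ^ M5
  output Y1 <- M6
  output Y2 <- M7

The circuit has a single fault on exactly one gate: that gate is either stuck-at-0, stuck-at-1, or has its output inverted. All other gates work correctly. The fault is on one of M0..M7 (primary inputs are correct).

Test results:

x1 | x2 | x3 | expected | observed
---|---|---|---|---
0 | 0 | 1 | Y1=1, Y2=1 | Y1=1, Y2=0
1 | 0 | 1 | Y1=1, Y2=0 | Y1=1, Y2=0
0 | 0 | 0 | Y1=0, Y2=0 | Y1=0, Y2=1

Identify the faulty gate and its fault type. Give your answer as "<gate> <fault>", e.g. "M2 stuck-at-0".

M5 stuck-at-1

Fault-free values for test 1 (x1=0, x2=0, x3=1): M0=1, M1=0, M2=0, M3=1, M4=1, M5=0, M6=1, M7=1, giving Y1=1, Y2=1. Observed Y1=1, Y2=0.
Test 1: faults giving observed Y1=1, Y2=0 are {M5 stuck-at-1, M5 inverted output, M7 stuck-at-0, M7 inverted output}.
Test 2 (x1=1, x2=0, x3=1): fault-free M0=1, M1=0, M2=0, M3=1, M4=1, M5=1, M6=1, M7=0 → Y1=1, Y2=0; observed Y1=1, Y2=0. Eliminates M5 inverted output, M7 inverted output.
Test 3 (x1=0, x2=0, x3=0): fault-free M0=0, M1=0, M2=1, M3=0, M4=0, M5=0, M6=0, M7=0 → Y1=0, Y2=0; observed Y1=0, Y2=1. Eliminates M7 stuck-at-0.
Only M5 stuck-at-1 is consistent with every test.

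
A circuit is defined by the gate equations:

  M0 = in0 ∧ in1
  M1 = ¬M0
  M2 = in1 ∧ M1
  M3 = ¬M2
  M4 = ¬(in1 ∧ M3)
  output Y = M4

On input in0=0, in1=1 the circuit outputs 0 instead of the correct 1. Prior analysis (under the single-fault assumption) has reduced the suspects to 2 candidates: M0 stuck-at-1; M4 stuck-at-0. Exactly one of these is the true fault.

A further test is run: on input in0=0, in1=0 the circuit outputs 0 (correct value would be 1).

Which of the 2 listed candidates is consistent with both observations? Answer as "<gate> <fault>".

M4 stuck-at-0

Evaluate each candidate on input in0=0, in1=0:
  M0 stuck-at-1: M0=1 [stuck-at-1], M1=0, M2=0, M3=1, M4=1 → 1 — eliminated
  M4 stuck-at-0: M0=0, M1=1, M2=0, M3=1, M4=0 [stuck-at-0] → 0 — matches
Only M4 stuck-at-0 reproduces the observed 0.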